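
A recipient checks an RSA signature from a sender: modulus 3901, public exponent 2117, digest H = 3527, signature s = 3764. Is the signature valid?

invalid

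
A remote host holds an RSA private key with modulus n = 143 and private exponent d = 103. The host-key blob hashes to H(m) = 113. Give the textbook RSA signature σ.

(H(m))^103 mod 143 = 126

126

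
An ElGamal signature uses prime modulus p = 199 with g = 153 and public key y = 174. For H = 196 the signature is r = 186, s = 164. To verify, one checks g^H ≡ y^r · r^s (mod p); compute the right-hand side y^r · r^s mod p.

174^186 mod 199 = 139
186^164 mod 199 = 100
y^r · r^s ≡ 139·100 = 13900 ≡ 169 (mod 199)

169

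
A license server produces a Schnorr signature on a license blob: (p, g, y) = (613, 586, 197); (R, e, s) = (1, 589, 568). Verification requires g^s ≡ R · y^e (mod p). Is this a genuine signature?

g^s mod p:
Squares mod 613: 586^1≡586, 586^2≡116, 586^4≡583, 586^8≡287, 586^16≡227, 586^32≡37, 586^64≡143, 586^128≡220, 586^256≡586, 586^512≡116
568 = 512 + 32 + 16 + 8, so 586^568 ≡ 116·37·227·287 ≡ 171 (mod 613)
R · y^e mod p:
Squares mod 613: 197^1≡197, 197^2≡190, 197^4≡546, 197^8≡198, 197^16≡585, 197^32≡171, 197^64≡430, 197^128≡387, 197^256≡197, 197^512≡190
589 = 512 + 64 + 8 + 4 + 1, so 197^589 ≡ 190·430·198·546·197 ≡ 583 (mod 613)
1·583 = 583 ≡ 583 (mod 613)
171 ≠ 583; the check fails.

forged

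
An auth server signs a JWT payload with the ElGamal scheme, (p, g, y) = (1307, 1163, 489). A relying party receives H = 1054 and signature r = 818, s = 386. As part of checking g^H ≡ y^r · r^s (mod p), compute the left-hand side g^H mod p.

1163^2 = 1352569 ≡ 1131
1163^4 ≡ 1131^2 = 1279161 ≡ 915
1163^8 ≡ 915^2 = 837225 ≡ 745
1163^16 ≡ 745^2 = 555025 ≡ 857
1163^32 ≡ 857^2 = 734449 ≡ 1222
1163^64 ≡ 1222^2 = 1493284 ≡ 690
1163^128 ≡ 690^2 = 476100 ≡ 352
1163^256 ≡ 352^2 = 123904 ≡ 1046
1163^512 ≡ 1046^2 = 1094116 ≡ 157
1163^1024 ≡ 157^2 = 24649 ≡ 1123
1054 = 1024 + 16 + 8 + 4 + 2, so 1163^1054 ≡ 1123·857·745·915·1131 ≡ 327 (mod 1307)

327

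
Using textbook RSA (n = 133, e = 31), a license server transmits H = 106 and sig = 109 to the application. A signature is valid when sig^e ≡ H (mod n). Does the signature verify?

does not verify

sig^2 ≡ 109^2 = 11881 ≡ 44
sig^4 ≡ 44^2 = 1936 ≡ 74
sig^8 ≡ 74^2 = 5476 ≡ 23
sig^16 ≡ 23^2 = 529 ≡ 130
31 = 16 + 8 + 4 + 2 + 1, so sig^31 ≡ 130·23·74·44·109 ≡ 116 (mod 133)
The recovered value 116 does not match the digest 106.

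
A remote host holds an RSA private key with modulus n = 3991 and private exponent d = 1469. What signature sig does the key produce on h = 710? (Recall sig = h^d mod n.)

3453

h^2 ≡ 710^2 = 504100 ≡ 1234
h^4 ≡ 1234^2 = 1522756 ≡ 2185
h^8 ≡ 2185^2 = 4774225 ≡ 989
h^16 ≡ 989^2 = 978121 ≡ 326
h^32 ≡ 326^2 = 106276 ≡ 2510
h^64 ≡ 2510^2 = 6300100 ≡ 2302
h^128 ≡ 2302^2 = 5299204 ≡ 3147
h^256 ≡ 3147^2 = 9903609 ≡ 1938
h^512 ≡ 1938^2 = 3755844 ≡ 313
h^1024 ≡ 313^2 = 97969 ≡ 2185
1469 = 1024 + 256 + 128 + 32 + 16 + 8 + 4 + 1, so h^1469 ≡ 2185·1938·3147·2510·326·989·2185·710 ≡ 3453 (mod 3991)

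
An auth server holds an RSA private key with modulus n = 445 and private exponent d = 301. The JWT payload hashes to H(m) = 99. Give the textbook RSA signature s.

Squares mod 445: (H(m))^1≡99, (H(m))^2≡11, (H(m))^4≡121, (H(m))^8≡401, (H(m))^16≡156, (H(m))^32≡306, (H(m))^64≡186, (H(m))^128≡331, (H(m))^256≡91
301 = 256 + 32 + 8 + 4 + 1, so (H(m))^301 ≡ 91·306·401·121·99 ≡ 109 (mod 445)

109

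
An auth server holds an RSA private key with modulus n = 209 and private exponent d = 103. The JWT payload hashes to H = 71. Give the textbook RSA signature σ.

59

H^2 ≡ 71^2 = 5041 ≡ 25
H^4 ≡ 25^2 = 625 ≡ 207
H^8 ≡ 207^2 = 42849 ≡ 4
H^16 ≡ 4^2 = 16
H^32 ≡ 16^2 = 256 ≡ 47
H^64 ≡ 47^2 = 2209 ≡ 119
103 = 64 + 32 + 4 + 2 + 1, so H^103 ≡ 119·47·207·25·71 ≡ 59 (mod 209)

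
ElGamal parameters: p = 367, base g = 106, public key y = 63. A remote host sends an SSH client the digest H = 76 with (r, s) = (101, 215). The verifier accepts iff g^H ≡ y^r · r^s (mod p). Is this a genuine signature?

Left side g^H mod p:
106^2 = 11236 ≡ 226
106^4 ≡ 226^2 = 51076 ≡ 63
106^8 ≡ 63^2 = 3969 ≡ 299
106^16 ≡ 299^2 = 89401 ≡ 220
106^32 ≡ 220^2 = 48400 ≡ 323
106^64 ≡ 323^2 = 104329 ≡ 101
76 = 64 + 8 + 4, so 106^76 ≡ 101·299·63 ≡ 9 (mod 367)
Right side y^r · r^s mod p:
63^2 = 3969 ≡ 299
63^4 ≡ 299^2 = 89401 ≡ 220
63^8 ≡ 220^2 = 48400 ≡ 323
63^16 ≡ 323^2 = 104329 ≡ 101
63^32 ≡ 101^2 = 10201 ≡ 292
63^64 ≡ 292^2 = 85264 ≡ 120
101 = 64 + 32 + 4 + 1, so 63^101 ≡ 120·292·220·63 ≡ 364 (mod 367)
101^2 = 10201 ≡ 292
101^4 ≡ 292^2 = 85264 ≡ 120
101^8 ≡ 120^2 = 14400 ≡ 87
101^16 ≡ 87^2 = 7569 ≡ 229
101^32 ≡ 229^2 = 52441 ≡ 327
101^64 ≡ 327^2 = 106929 ≡ 132
101^128 ≡ 132^2 = 17424 ≡ 175
215 = 128 + 64 + 16 + 4 + 2 + 1, so 101^215 ≡ 175·132·229·120·292·101 ≡ 327 (mod 367)
364·327 = 119028 ≡ 120 (mod 367)
9 ≠ 120, so verification fails.

forged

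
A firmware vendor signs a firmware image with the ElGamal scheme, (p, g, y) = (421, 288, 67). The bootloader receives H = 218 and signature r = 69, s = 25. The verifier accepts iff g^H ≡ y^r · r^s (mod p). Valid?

Left side g^H mod p:
288^218 mod 421 = 125
Right side y^r · r^s mod p:
67^69 mod 421 = 44
69^25 mod 421 = 202
44·202 = 8888 ≡ 47 (mod 421)
125 ≠ 47, so verification fails.

no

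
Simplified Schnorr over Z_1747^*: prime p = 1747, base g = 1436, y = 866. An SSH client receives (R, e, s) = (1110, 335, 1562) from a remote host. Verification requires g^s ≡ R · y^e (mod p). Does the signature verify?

verifies

g^s mod p:
1436^2 = 2062096 ≡ 636
1436^4 ≡ 636^2 = 404496 ≡ 939
1436^8 ≡ 939^2 = 881721 ≡ 1233
1436^16 ≡ 1233^2 = 1520289 ≡ 399
1436^32 ≡ 399^2 = 159201 ≡ 224
1436^64 ≡ 224^2 = 50176 ≡ 1260
1436^128 ≡ 1260^2 = 1587600 ≡ 1324
1436^256 ≡ 1324^2 = 1752976 ≡ 735
1436^512 ≡ 735^2 = 540225 ≡ 402
1436^1024 ≡ 402^2 = 161604 ≡ 880
1562 = 1024 + 512 + 16 + 8 + 2, so 1436^1562 ≡ 880·402·399·1233·636 ≡ 1365 (mod 1747)
R · y^e mod p:
866^2 = 749956 ≡ 493
866^4 ≡ 493^2 = 243049 ≡ 216
866^8 ≡ 216^2 = 46656 ≡ 1234
866^16 ≡ 1234^2 = 1522756 ≡ 1119
866^32 ≡ 1119^2 = 1252161 ≡ 1309
866^64 ≡ 1309^2 = 1713481 ≡ 1421
866^128 ≡ 1421^2 = 2019241 ≡ 1456
866^256 ≡ 1456^2 = 2119936 ≡ 825
335 = 256 + 64 + 8 + 4 + 2 + 1, so 866^335 ≡ 825·1421·1234·216·493·866 ≡ 497 (mod 1747)
1110·497 = 551670 ≡ 1365 (mod 1747)
1365 ≡ 1365 (mod 1747); signature holds.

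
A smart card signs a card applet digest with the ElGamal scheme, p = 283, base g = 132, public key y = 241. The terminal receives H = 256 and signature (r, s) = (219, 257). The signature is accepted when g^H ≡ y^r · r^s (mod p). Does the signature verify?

verifies

Left side g^H mod p:
132^2 = 17424 ≡ 161
132^4 ≡ 161^2 = 25921 ≡ 168
132^8 ≡ 168^2 = 28224 ≡ 207
132^16 ≡ 207^2 = 42849 ≡ 116
132^32 ≡ 116^2 = 13456 ≡ 155
132^64 ≡ 155^2 = 24025 ≡ 253
132^128 ≡ 253^2 = 64009 ≡ 51
132^256 ≡ 51^2 = 2601 ≡ 54
Right side y^r · r^s mod p:
241^2 = 58081 ≡ 66
241^4 ≡ 66^2 = 4356 ≡ 111
241^8 ≡ 111^2 = 12321 ≡ 152
241^16 ≡ 152^2 = 23104 ≡ 181
241^32 ≡ 181^2 = 32761 ≡ 216
241^64 ≡ 216^2 = 46656 ≡ 244
241^128 ≡ 244^2 = 59536 ≡ 106
219 = 128 + 64 + 16 + 8 + 2 + 1, so 241^219 ≡ 106·244·181·152·66·241 ≡ 197 (mod 283)
219^2 = 47961 ≡ 134
219^4 ≡ 134^2 = 17956 ≡ 127
219^8 ≡ 127^2 = 16129 ≡ 281
219^16 ≡ 281^2 = 78961 ≡ 4
219^32 ≡ 4^2 = 16
219^64 ≡ 16^2 = 256
219^128 ≡ 256^2 = 65536 ≡ 163
219^256 ≡ 163^2 = 26569 ≡ 250
257 = 256 + 1, so 219^257 ≡ 250·219 ≡ 131 (mod 283)
197·131 = 25807 ≡ 54 (mod 283)
54 ≡ 54 (mod 283), so the signature is genuine.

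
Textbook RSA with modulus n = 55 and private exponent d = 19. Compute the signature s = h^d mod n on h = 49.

9

Squares mod 55: h^1≡49, h^2≡36, h^4≡31, h^8≡26, h^16≡16
19 = 16 + 2 + 1, so h^19 ≡ 16·36·49 ≡ 9 (mod 55)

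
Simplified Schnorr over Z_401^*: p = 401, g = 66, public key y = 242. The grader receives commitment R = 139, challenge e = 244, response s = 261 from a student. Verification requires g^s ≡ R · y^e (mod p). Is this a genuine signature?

forged

g^s mod p:
66^2 = 4356 ≡ 346
66^4 ≡ 346^2 = 119716 ≡ 218
66^8 ≡ 218^2 = 47524 ≡ 206
66^16 ≡ 206^2 = 42436 ≡ 331
66^32 ≡ 331^2 = 109561 ≡ 88
66^64 ≡ 88^2 = 7744 ≡ 125
66^128 ≡ 125^2 = 15625 ≡ 387
66^256 ≡ 387^2 = 149769 ≡ 196
261 = 256 + 4 + 1, so 66^261 ≡ 196·218·66 ≡ 216 (mod 401)
R · y^e mod p:
242^2 = 58564 ≡ 18
242^4 ≡ 18^2 = 324
242^8 ≡ 324^2 = 104976 ≡ 315
242^16 ≡ 315^2 = 99225 ≡ 178
242^32 ≡ 178^2 = 31684 ≡ 5
242^64 ≡ 5^2 = 25
242^128 ≡ 25^2 = 625 ≡ 224
244 = 128 + 64 + 32 + 16 + 4, so 242^244 ≡ 224·25·5·178·324 ≡ 228 (mod 401)
139·228 = 31692 ≡ 13 (mod 401)
216 ≠ 13; the check fails.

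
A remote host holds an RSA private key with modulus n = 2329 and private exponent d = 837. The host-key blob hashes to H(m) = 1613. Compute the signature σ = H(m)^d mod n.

1821

(H(m))^2 ≡ 1613^2 = 2601769 ≡ 276
(H(m))^4 ≡ 276^2 = 76176 ≡ 1648
(H(m))^8 ≡ 1648^2 = 2715904 ≡ 290
(H(m))^16 ≡ 290^2 = 84100 ≡ 256
(H(m))^32 ≡ 256^2 = 65536 ≡ 324
(H(m))^64 ≡ 324^2 = 104976 ≡ 171
(H(m))^128 ≡ 171^2 = 29241 ≡ 1293
(H(m))^256 ≡ 1293^2 = 1671849 ≡ 1956
(H(m))^512 ≡ 1956^2 = 3825936 ≡ 1718
837 = 512 + 256 + 64 + 4 + 1, so (H(m))^837 ≡ 1718·1956·171·1648·1613 ≡ 1821 (mod 2329)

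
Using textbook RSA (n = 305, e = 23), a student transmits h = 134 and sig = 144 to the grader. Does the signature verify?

verifies

Squares mod 305: sig^1≡144, sig^2≡301, sig^4≡16, sig^8≡256, sig^16≡266
23 = 16 + 4 + 2 + 1, so sig^23 ≡ 266·16·301·144 ≡ 134 (mod 305)
Since 134 equals the digest 134, verification succeeds.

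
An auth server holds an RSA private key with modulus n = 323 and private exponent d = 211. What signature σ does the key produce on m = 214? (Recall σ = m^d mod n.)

150

m^2 ≡ 214^2 = 45796 ≡ 253
m^4 ≡ 253^2 = 64009 ≡ 55
m^8 ≡ 55^2 = 3025 ≡ 118
m^16 ≡ 118^2 = 13924 ≡ 35
m^32 ≡ 35^2 = 1225 ≡ 256
m^64 ≡ 256^2 = 65536 ≡ 290
m^128 ≡ 290^2 = 84100 ≡ 120
211 = 128 + 64 + 16 + 2 + 1, so m^211 ≡ 120·290·35·253·214 ≡ 150 (mod 323)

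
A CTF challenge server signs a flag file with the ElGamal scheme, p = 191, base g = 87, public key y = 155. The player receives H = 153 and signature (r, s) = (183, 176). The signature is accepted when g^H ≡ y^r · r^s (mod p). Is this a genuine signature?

genuine

Left side g^H mod p:
Squares mod 191: 87^1≡87, 87^2≡120, 87^4≡75, 87^8≡86, 87^16≡138, 87^32≡135, 87^64≡80, 87^128≡97
153 = 128 + 16 + 8 + 1, so 87^153 ≡ 97·138·86·87 ≡ 146 (mod 191)
Right side y^r · r^s mod p:
Squares mod 191: 155^1≡155, 155^2≡150, 155^4≡153, 155^8≡107, 155^16≡180, 155^32≡121, 155^64≡125, 155^128≡154
183 = 128 + 32 + 16 + 4 + 2 + 1, so 155^183 ≡ 154·121·180·153·150·155 ≡ 55 (mod 191)
Squares mod 191: 183^1≡183, 183^2≡64, 183^4≡85, 183^8≡158, 183^16≡134, 183^32≡2, 183^64≡4, 183^128≡16
176 = 128 + 32 + 16, so 183^176 ≡ 16·2·134 ≡ 86 (mod 191)
55·86 = 4730 ≡ 146 (mod 191)
146 ≡ 146 (mod 191), so the signature is genuine.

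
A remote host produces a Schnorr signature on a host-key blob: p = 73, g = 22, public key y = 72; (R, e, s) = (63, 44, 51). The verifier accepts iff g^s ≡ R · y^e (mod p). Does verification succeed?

g^s mod p:
22^2 = 484 ≡ 46
22^4 ≡ 46^2 = 2116 ≡ 72
22^8 ≡ 72^2 = 5184 ≡ 1
22^16 ≡ 1^2 = 1
22^32 ≡ 1^2 = 1
51 = 32 + 16 + 2 + 1, so 22^51 ≡ 1·1·46·22 ≡ 63 (mod 73)
R · y^e mod p:
72^2 = 5184 ≡ 1
72^4 ≡ 1^2 = 1
72^8 ≡ 1^2 = 1
72^16 ≡ 1^2 = 1
72^32 ≡ 1^2 = 1
44 = 32 + 8 + 4, so 72^44 ≡ 1·1·1 ≡ 1 (mod 73)
63·1 = 63 ≡ 63 (mod 73)
63 ≡ 63 (mod 73); signature holds.

passes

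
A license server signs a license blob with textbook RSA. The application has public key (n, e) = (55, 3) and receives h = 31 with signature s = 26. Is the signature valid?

s^2 ≡ 26^2 = 676 ≡ 16
3 = 2 + 1, so s^3 ≡ 16·26 ≡ 31 (mod 55)
31 = h, so the signature checks out.

valid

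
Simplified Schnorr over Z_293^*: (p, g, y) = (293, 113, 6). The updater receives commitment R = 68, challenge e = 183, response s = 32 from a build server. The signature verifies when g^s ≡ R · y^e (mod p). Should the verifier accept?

reject

g^s mod p:
Squares mod 293: 113^1≡113, 113^2≡170, 113^4≡186, 113^8≡22, 113^16≡191, 113^32≡149
113^32 ≡ 149 (mod 293)
R · y^e mod p:
Squares mod 293: 6^1≡6, 6^2≡36, 6^4≡124, 6^8≡140, 6^16≡262, 6^32≡82, 6^64≡278, 6^128≡225
183 = 128 + 32 + 16 + 4 + 2 + 1, so 6^183 ≡ 225·82·262·124·36·6 ≡ 64 (mod 293)
68·64 = 4352 ≡ 250 (mod 293)
149 ≠ 250; the check fails.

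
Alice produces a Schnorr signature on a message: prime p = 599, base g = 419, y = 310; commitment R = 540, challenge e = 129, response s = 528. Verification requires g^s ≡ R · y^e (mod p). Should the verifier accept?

g^s mod p:
419^2 = 175561 ≡ 54
419^4 ≡ 54^2 = 2916 ≡ 520
419^8 ≡ 520^2 = 270400 ≡ 251
419^16 ≡ 251^2 = 63001 ≡ 106
419^32 ≡ 106^2 = 11236 ≡ 454
419^64 ≡ 454^2 = 206116 ≡ 60
419^128 ≡ 60^2 = 3600 ≡ 6
419^256 ≡ 6^2 = 36
419^512 ≡ 36^2 = 1296 ≡ 98
528 = 512 + 16, so 419^528 ≡ 98·106 ≡ 205 (mod 599)
R · y^e mod p:
310^2 = 96100 ≡ 260
310^4 ≡ 260^2 = 67600 ≡ 512
310^8 ≡ 512^2 = 262144 ≡ 381
310^16 ≡ 381^2 = 145161 ≡ 203
310^32 ≡ 203^2 = 41209 ≡ 477
310^64 ≡ 477^2 = 227529 ≡ 508
310^128 ≡ 508^2 = 258064 ≡ 494
129 = 128 + 1, so 310^129 ≡ 494·310 ≡ 395 (mod 599)
540·395 = 213300 ≡ 56 (mod 599)
205 ≠ 56; the check fails.

reject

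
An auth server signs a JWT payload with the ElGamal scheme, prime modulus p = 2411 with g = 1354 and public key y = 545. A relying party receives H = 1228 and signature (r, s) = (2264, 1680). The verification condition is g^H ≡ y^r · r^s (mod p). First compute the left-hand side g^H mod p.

2153

1354^2 = 1833316 ≡ 956
1354^4 ≡ 956^2 = 913936 ≡ 167
1354^8 ≡ 167^2 = 27889 ≡ 1368
1354^16 ≡ 1368^2 = 1871424 ≡ 488
1354^32 ≡ 488^2 = 238144 ≡ 1866
1354^64 ≡ 1866^2 = 3481956 ≡ 472
1354^128 ≡ 472^2 = 222784 ≡ 972
1354^256 ≡ 972^2 = 944784 ≡ 2083
1354^512 ≡ 2083^2 = 4338889 ≡ 1500
1354^1024 ≡ 1500^2 = 2250000 ≡ 537
1228 = 1024 + 128 + 64 + 8 + 4, so 1354^1228 ≡ 537·972·472·1368·167 ≡ 2153 (mod 2411)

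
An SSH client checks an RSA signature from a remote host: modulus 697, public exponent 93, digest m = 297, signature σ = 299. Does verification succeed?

fails

σ^2 ≡ 299^2 = 89401 ≡ 185
σ^4 ≡ 185^2 = 34225 ≡ 72
σ^8 ≡ 72^2 = 5184 ≡ 305
σ^16 ≡ 305^2 = 93025 ≡ 324
σ^32 ≡ 324^2 = 104976 ≡ 426
σ^64 ≡ 426^2 = 181476 ≡ 256
93 = 64 + 16 + 8 + 4 + 1, so σ^93 ≡ 256·324·305·72·299 ≡ 300 (mod 697)
σ^93 mod 697 = 300, but m = 297.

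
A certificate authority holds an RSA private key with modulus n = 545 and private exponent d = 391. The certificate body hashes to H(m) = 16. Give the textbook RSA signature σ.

136

(H(m))^391 mod 545 = 136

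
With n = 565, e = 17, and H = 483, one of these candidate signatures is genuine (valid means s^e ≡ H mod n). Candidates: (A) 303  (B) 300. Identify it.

A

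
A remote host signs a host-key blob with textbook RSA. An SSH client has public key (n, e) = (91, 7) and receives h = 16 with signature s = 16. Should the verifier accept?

s^2 ≡ 16^2 = 256 ≡ 74
s^4 ≡ 74^2 = 5476 ≡ 16
7 = 4 + 2 + 1, so s^7 ≡ 16·74·16 ≡ 16 (mod 91)
s^7 mod 91 = 16 matches h.

accept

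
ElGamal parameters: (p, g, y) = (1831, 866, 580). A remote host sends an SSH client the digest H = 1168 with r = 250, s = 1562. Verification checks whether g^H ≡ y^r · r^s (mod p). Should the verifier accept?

Left side g^H mod p:
866^2 = 749956 ≡ 1077
866^4 ≡ 1077^2 = 1159929 ≡ 906
866^8 ≡ 906^2 = 820836 ≡ 548
866^16 ≡ 548^2 = 300304 ≡ 20
866^32 ≡ 20^2 = 400
866^64 ≡ 400^2 = 160000 ≡ 703
866^128 ≡ 703^2 = 494209 ≡ 1670
866^256 ≡ 1670^2 = 2788900 ≡ 287
866^512 ≡ 287^2 = 82369 ≡ 1805
866^1024 ≡ 1805^2 = 3258025 ≡ 676
1168 = 1024 + 128 + 16, so 866^1168 ≡ 676·1670·20 ≡ 339 (mod 1831)
Right side y^r · r^s mod p:
580^2 = 336400 ≡ 1327
580^4 ≡ 1327^2 = 1760929 ≡ 1338
580^8 ≡ 1338^2 = 1790244 ≡ 1357
580^16 ≡ 1357^2 = 1841449 ≡ 1294
580^32 ≡ 1294^2 = 1674436 ≡ 902
580^64 ≡ 902^2 = 813604 ≡ 640
580^128 ≡ 640^2 = 409600 ≡ 1287
250 = 128 + 64 + 32 + 16 + 8 + 2, so 580^250 ≡ 1287·640·902·1294·1357·1327 ≡ 1287 (mod 1831)
250^2 = 62500 ≡ 246
250^4 ≡ 246^2 = 60516 ≡ 93
250^8 ≡ 93^2 = 8649 ≡ 1325
250^16 ≡ 1325^2 = 1755625 ≡ 1527
250^32 ≡ 1527^2 = 2331729 ≡ 866
250^64 ≡ 866^2 = 749956 ≡ 1077
250^128 ≡ 1077^2 = 1159929 ≡ 906
250^256 ≡ 906^2 = 820836 ≡ 548
250^512 ≡ 548^2 = 300304 ≡ 20
250^1024 ≡ 20^2 = 400
1562 = 1024 + 512 + 16 + 8 + 2, so 250^1562 ≡ 400·20·1527·1325·246 ≡ 824 (mod 1831)
1287·824 = 1060488 ≡ 339 (mod 1831)
339 ≡ 339 (mod 1831), so the signature is genuine.

accept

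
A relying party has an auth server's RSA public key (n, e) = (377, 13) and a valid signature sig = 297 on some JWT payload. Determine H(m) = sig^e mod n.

141

sig^2 ≡ 297^2 = 88209 ≡ 368
sig^4 ≡ 368^2 = 135424 ≡ 81
sig^8 ≡ 81^2 = 6561 ≡ 152
13 = 8 + 4 + 1, so sig^13 ≡ 152·81·297 ≡ 141 (mod 377)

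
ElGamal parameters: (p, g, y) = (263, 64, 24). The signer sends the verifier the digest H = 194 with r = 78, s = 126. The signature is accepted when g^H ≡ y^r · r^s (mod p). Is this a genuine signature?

Left side g^H mod p:
64^2 = 4096 ≡ 151
64^4 ≡ 151^2 = 22801 ≡ 183
64^8 ≡ 183^2 = 33489 ≡ 88
64^16 ≡ 88^2 = 7744 ≡ 117
64^32 ≡ 117^2 = 13689 ≡ 13
64^64 ≡ 13^2 = 169
64^128 ≡ 169^2 = 28561 ≡ 157
194 = 128 + 64 + 2, so 64^194 ≡ 157·169·151 ≡ 204 (mod 263)
Right side y^r · r^s mod p:
24^2 = 576 ≡ 50
24^4 ≡ 50^2 = 2500 ≡ 133
24^8 ≡ 133^2 = 17689 ≡ 68
24^16 ≡ 68^2 = 4624 ≡ 153
24^32 ≡ 153^2 = 23409 ≡ 2
24^64 ≡ 2^2 = 4
78 = 64 + 8 + 4 + 2, so 24^78 ≡ 4·68·133·50 ≡ 149 (mod 263)
78^2 = 6084 ≡ 35
78^4 ≡ 35^2 = 1225 ≡ 173
78^8 ≡ 173^2 = 29929 ≡ 210
78^16 ≡ 210^2 = 44100 ≡ 179
78^32 ≡ 179^2 = 32041 ≡ 218
78^64 ≡ 218^2 = 47524 ≡ 184
126 = 64 + 32 + 16 + 8 + 4 + 2, so 78^126 ≡ 184·218·179·210·173·35 ≡ 13 (mod 263)
149·13 = 1937 ≡ 96 (mod 263)
204 ≠ 96, so verification fails.

forged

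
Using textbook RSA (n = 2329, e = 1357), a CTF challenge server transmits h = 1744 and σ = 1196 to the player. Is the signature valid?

Squares mod 2329: σ^1≡1196, σ^2≡410, σ^4≡412, σ^8≡2056, σ^16≡1, σ^32≡1, σ^64≡1, σ^128≡1, σ^256≡1, σ^512≡1, σ^1024≡1
1357 = 1024 + 256 + 64 + 8 + 4 + 1, so σ^1357 ≡ 1·1·1·2056·412·1196 ≡ 1744 (mod 2329)
1744 = h, so the signature checks out.

valid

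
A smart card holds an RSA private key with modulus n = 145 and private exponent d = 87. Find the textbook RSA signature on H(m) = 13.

22

(H(m))^2 ≡ 13^2 = 169 ≡ 24
(H(m))^4 ≡ 24^2 = 576 ≡ 141
(H(m))^8 ≡ 141^2 = 19881 ≡ 16
(H(m))^16 ≡ 16^2 = 256 ≡ 111
(H(m))^32 ≡ 111^2 = 12321 ≡ 141
(H(m))^64 ≡ 141^2 = 19881 ≡ 16
87 = 64 + 16 + 4 + 2 + 1, so (H(m))^87 ≡ 16·111·141·24·13 ≡ 22 (mod 145)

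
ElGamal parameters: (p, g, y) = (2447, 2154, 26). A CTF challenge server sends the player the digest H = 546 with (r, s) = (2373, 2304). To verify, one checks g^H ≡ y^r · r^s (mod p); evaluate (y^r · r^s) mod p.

Squares mod 2447: 26^1≡26, 26^2≡676, 26^4≡1834, 26^8≡1378, 26^16≡12, 26^32≡144, 26^64≡1160, 26^128≡2197, 26^256≡1325, 26^512≡1126, 26^1024≡330, 26^2048≡1232
2373 = 2048 + 256 + 64 + 4 + 1, so 26^2373 ≡ 1232·1325·1160·1834·26 ≡ 2296 (mod 2447)
Squares mod 2447: 2373^1≡2373, 2373^2≡582, 2373^4≡1038, 2373^8≡764, 2373^16≡1310, 2373^32≡753, 2373^64≡1752, 2373^128≡966, 2373^256≡849, 2373^512≡1383, 2373^1024≡1582, 2373^2048≡1890
2304 = 2048 + 256, so 2373^2304 ≡ 1890·849 ≡ 1825 (mod 2447)
y^r · r^s ≡ 2296·1825 = 4190200 ≡ 936 (mod 2447)

936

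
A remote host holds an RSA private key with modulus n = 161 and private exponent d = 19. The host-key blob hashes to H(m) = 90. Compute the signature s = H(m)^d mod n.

20

Squares mod 161: (H(m))^1≡90, (H(m))^2≡50, (H(m))^4≡85, (H(m))^8≡141, (H(m))^16≡78
19 = 16 + 2 + 1, so (H(m))^19 ≡ 78·50·90 ≡ 20 (mod 161)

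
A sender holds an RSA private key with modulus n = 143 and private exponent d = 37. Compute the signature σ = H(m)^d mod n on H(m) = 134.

95

Squares mod 143: (H(m))^1≡134, (H(m))^2≡81, (H(m))^4≡126, (H(m))^8≡3, (H(m))^16≡9, (H(m))^32≡81
37 = 32 + 4 + 1, so (H(m))^37 ≡ 81·126·134 ≡ 95 (mod 143)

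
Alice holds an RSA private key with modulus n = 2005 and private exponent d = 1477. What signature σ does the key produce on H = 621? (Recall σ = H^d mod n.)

971

H^2 ≡ 621^2 = 385641 ≡ 681
H^4 ≡ 681^2 = 463761 ≡ 606
H^8 ≡ 606^2 = 367236 ≡ 321
H^16 ≡ 321^2 = 103041 ≡ 786
H^32 ≡ 786^2 = 617796 ≡ 256
H^64 ≡ 256^2 = 65536 ≡ 1376
H^128 ≡ 1376^2 = 1893376 ≡ 656
H^256 ≡ 656^2 = 430336 ≡ 1266
H^512 ≡ 1266^2 = 1602756 ≡ 761
H^1024 ≡ 761^2 = 579121 ≡ 1681
1477 = 1024 + 256 + 128 + 64 + 4 + 1, so H^1477 ≡ 1681·1266·656·1376·606·621 ≡ 971 (mod 2005)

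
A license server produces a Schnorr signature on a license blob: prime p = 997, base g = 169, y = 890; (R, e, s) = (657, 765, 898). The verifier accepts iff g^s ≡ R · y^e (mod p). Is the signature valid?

g^s mod p:
Squares mod 997: 169^1≡169, 169^2≡645, 169^4≡276, 169^8≡404, 169^16≡705, 169^32≡519, 169^64≡171, 169^128≡328, 169^256≡905, 169^512≡488
898 = 512 + 256 + 128 + 2, so 169^898 ≡ 488·905·328·645 ≡ 903 (mod 997)
R · y^e mod p:
Squares mod 997: 890^1≡890, 890^2≡482, 890^4≡23, 890^8≡529, 890^16≡681, 890^32≡156, 890^64≡408, 890^128≡962, 890^256≡228, 890^512≡140
765 = 512 + 128 + 64 + 32 + 16 + 8 + 4 + 1, so 890^765 ≡ 140·962·408·156·681·529·23·890 ≡ 229 (mod 997)
657·229 = 150453 ≡ 903 (mod 997)
903 ≡ 903 (mod 997); signature holds.

valid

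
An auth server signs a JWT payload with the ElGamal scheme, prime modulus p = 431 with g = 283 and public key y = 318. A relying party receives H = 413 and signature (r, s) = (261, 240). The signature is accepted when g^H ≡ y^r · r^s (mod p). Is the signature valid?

valid

Left side g^H mod p:
283^2 = 80089 ≡ 354
283^4 ≡ 354^2 = 125316 ≡ 326
283^8 ≡ 326^2 = 106276 ≡ 250
283^16 ≡ 250^2 = 62500 ≡ 5
283^32 ≡ 5^2 = 25
283^64 ≡ 25^2 = 625 ≡ 194
283^128 ≡ 194^2 = 37636 ≡ 139
283^256 ≡ 139^2 = 19321 ≡ 357
413 = 256 + 128 + 16 + 8 + 4 + 1, so 283^413 ≡ 357·139·5·250·326·283 ≡ 53 (mod 431)
Right side y^r · r^s mod p:
318^2 = 101124 ≡ 270
318^4 ≡ 270^2 = 72900 ≡ 61
318^8 ≡ 61^2 = 3721 ≡ 273
318^16 ≡ 273^2 = 74529 ≡ 397
318^32 ≡ 397^2 = 157609 ≡ 294
318^64 ≡ 294^2 = 86436 ≡ 236
318^128 ≡ 236^2 = 55696 ≡ 97
318^256 ≡ 97^2 = 9409 ≡ 358
261 = 256 + 4 + 1, so 318^261 ≡ 358·61·318 ≡ 212 (mod 431)
261^2 = 68121 ≡ 23
261^4 ≡ 23^2 = 529 ≡ 98
261^8 ≡ 98^2 = 9604 ≡ 122
261^16 ≡ 122^2 = 14884 ≡ 230
261^32 ≡ 230^2 = 52900 ≡ 318
261^64 ≡ 318^2 = 101124 ≡ 270
261^128 ≡ 270^2 = 72900 ≡ 61
240 = 128 + 64 + 32 + 16, so 261^240 ≡ 61·270·318·230 ≡ 108 (mod 431)
212·108 = 22896 ≡ 53 (mod 431)
53 ≡ 53 (mod 431), so the signature is genuine.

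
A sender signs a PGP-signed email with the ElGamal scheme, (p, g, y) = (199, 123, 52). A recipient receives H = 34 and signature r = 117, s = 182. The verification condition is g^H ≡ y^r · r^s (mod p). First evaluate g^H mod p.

123

123^34 mod 199 = 123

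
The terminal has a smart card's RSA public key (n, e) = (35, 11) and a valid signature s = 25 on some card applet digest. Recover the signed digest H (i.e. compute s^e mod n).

30

s^2 ≡ 25^2 = 625 ≡ 30
s^4 ≡ 30^2 = 900 ≡ 25
s^8 ≡ 25^2 = 625 ≡ 30
11 = 8 + 2 + 1, so s^11 ≡ 30·30·25 ≡ 30 (mod 35)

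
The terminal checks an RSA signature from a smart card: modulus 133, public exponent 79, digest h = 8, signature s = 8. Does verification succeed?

passes

s^2 ≡ 8^2 = 64
s^4 ≡ 64^2 = 4096 ≡ 106
s^8 ≡ 106^2 = 11236 ≡ 64
s^16 ≡ 64^2 = 4096 ≡ 106
s^32 ≡ 106^2 = 11236 ≡ 64
s^64 ≡ 64^2 = 4096 ≡ 106
79 = 64 + 8 + 4 + 2 + 1, so s^79 ≡ 106·64·106·64·8 ≡ 8 (mod 133)
s^79 mod 133 = 8 matches h.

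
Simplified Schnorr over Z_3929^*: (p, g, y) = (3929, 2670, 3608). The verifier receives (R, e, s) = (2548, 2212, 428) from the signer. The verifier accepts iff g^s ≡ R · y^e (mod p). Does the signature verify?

verifies

g^s mod p:
Squares mod 3929: 2670^1≡2670, 2670^2≡1694, 2670^4≡1466, 2670^8≡3922, 2670^16≡49, 2670^32≡2401, 2670^64≡958, 2670^128≡2307, 2670^256≡2383
428 = 256 + 128 + 32 + 8 + 4, so 2670^428 ≡ 2383·2307·2401·3922·1466 ≡ 3229 (mod 3929)
R · y^e mod p:
Squares mod 3929: 3608^1≡3608, 3608^2≡887, 3608^4≡969, 3608^8≡3859, 3608^16≡971, 3608^32≡3810, 3608^64≡2374, 3608^128≡1690, 3608^256≡3646, 3608^512≡1509, 3608^1024≡2190, 3608^2048≡2720
2212 = 2048 + 128 + 32 + 4, so 3608^2212 ≡ 2720·1690·3810·969 ≡ 1295 (mod 3929)
2548·1295 = 3299660 ≡ 3229 (mod 3929)
3229 ≡ 3229 (mod 3929); signature holds.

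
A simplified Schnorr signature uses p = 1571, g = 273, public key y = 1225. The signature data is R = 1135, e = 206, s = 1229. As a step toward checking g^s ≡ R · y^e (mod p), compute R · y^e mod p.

1225^2 = 1500625 ≡ 320
1225^4 ≡ 320^2 = 102400 ≡ 285
1225^8 ≡ 285^2 = 81225 ≡ 1104
1225^16 ≡ 1104^2 = 1218816 ≡ 1291
1225^32 ≡ 1291^2 = 1666681 ≡ 1421
1225^64 ≡ 1421^2 = 2019241 ≡ 506
1225^128 ≡ 506^2 = 256036 ≡ 1534
206 = 128 + 64 + 8 + 4 + 2, so 1225^206 ≡ 1534·506·1104·285·320 ≡ 279 (mod 1571)
R · y^e ≡ 1135·279 = 316665 ≡ 894 (mod 1571)

894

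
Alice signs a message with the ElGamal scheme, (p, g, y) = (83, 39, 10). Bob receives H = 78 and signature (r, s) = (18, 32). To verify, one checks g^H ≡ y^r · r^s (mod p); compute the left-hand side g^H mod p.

23

39^78 mod 83 = 23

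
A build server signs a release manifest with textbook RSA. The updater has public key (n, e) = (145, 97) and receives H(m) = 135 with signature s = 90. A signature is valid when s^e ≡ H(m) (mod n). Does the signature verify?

s^2 ≡ 90^2 = 8100 ≡ 125
s^4 ≡ 125^2 = 15625 ≡ 110
s^8 ≡ 110^2 = 12100 ≡ 65
s^16 ≡ 65^2 = 4225 ≡ 20
s^32 ≡ 20^2 = 400 ≡ 110
s^64 ≡ 110^2 = 12100 ≡ 65
97 = 64 + 32 + 1, so s^97 ≡ 65·110·90 ≡ 135 (mod 145)
s^97 mod 145 = 135 matches H(m).

verifies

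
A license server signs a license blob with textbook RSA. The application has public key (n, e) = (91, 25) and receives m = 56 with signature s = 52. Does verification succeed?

s^2 ≡ 52^2 = 2704 ≡ 65
s^4 ≡ 65^2 = 4225 ≡ 39
s^8 ≡ 39^2 = 1521 ≡ 65
s^16 ≡ 65^2 = 4225 ≡ 39
25 = 16 + 8 + 1, so s^25 ≡ 39·65·52 ≡ 52 (mod 91)
The recovered value 52 does not match the digest 56.

fails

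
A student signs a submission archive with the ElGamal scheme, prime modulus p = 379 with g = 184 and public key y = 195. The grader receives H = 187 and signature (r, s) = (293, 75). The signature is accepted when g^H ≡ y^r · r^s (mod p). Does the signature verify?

verifies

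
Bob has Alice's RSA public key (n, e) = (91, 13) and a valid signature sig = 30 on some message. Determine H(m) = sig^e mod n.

Squares mod 91: sig^1≡30, sig^2≡81, sig^4≡9, sig^8≡81
13 = 8 + 4 + 1, so sig^13 ≡ 81·9·30 ≡ 30 (mod 91)

30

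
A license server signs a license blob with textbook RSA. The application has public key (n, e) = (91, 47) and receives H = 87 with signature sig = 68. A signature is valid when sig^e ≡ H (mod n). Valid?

yes

sig^2 ≡ 68^2 = 4624 ≡ 74
sig^4 ≡ 74^2 = 5476 ≡ 16
sig^8 ≡ 16^2 = 256 ≡ 74
sig^16 ≡ 74^2 = 5476 ≡ 16
sig^32 ≡ 16^2 = 256 ≡ 74
47 = 32 + 8 + 4 + 2 + 1, so sig^47 ≡ 74·74·16·74·68 ≡ 87 (mod 91)
87 = H, so the signature checks out.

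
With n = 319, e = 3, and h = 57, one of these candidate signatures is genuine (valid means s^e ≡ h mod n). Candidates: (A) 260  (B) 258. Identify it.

Candidate A: 260^2 = 67600 ≡ 291; 3 = 2 + 1, so 260^3 ≡ 291·260 ≡ 57 (mod 319)
  → matches h = 57
Candidate B: 258^2 = 66564 ≡ 212; 3 = 2 + 1, so 258^3 ≡ 212·258 ≡ 147 (mod 319)

A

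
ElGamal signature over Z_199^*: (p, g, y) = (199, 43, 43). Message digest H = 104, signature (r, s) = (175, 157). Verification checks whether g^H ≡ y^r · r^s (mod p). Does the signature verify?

verifies

Left side g^H mod p:
43^104 mod 199 = 178
Right side y^r · r^s mod p:
43^175 mod 199 = 180
175^157 mod 199 = 43
180·43 = 7740 ≡ 178 (mod 199)
178 ≡ 178 (mod 199), so the signature is genuine.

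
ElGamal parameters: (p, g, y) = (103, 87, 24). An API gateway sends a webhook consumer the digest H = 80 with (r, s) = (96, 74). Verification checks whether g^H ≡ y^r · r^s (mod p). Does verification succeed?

fails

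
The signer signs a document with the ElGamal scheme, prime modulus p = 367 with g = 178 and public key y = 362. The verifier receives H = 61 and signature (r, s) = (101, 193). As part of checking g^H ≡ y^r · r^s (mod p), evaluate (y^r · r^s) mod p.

1

362^2 = 131044 ≡ 25
362^4 ≡ 25^2 = 625 ≡ 258
362^8 ≡ 258^2 = 66564 ≡ 137
362^16 ≡ 137^2 = 18769 ≡ 52
362^32 ≡ 52^2 = 2704 ≡ 135
362^64 ≡ 135^2 = 18225 ≡ 242
101 = 64 + 32 + 4 + 1, so 362^101 ≡ 242·135·258·362 ≡ 145 (mod 367)
101^2 = 10201 ≡ 292
101^4 ≡ 292^2 = 85264 ≡ 120
101^8 ≡ 120^2 = 14400 ≡ 87
101^16 ≡ 87^2 = 7569 ≡ 229
101^32 ≡ 229^2 = 52441 ≡ 327
101^64 ≡ 327^2 = 106929 ≡ 132
101^128 ≡ 132^2 = 17424 ≡ 175
193 = 128 + 64 + 1, so 101^193 ≡ 175·132·101 ≡ 81 (mod 367)
y^r · r^s ≡ 145·81 = 11745 ≡ 1 (mod 367)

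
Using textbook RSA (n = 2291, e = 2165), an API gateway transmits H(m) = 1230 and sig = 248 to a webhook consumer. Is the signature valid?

invalid

Squares mod 2291: sig^1≡248, sig^2≡1938, sig^4≡895, sig^8≡1466, sig^16≡198, sig^32≡257, sig^64≡1901, sig^128≡894, sig^256≡1968, sig^512≡1234, sig^1024≡1532, sig^2048≡1040
2165 = 2048 + 64 + 32 + 16 + 4 + 1, so sig^2165 ≡ 1040·1901·257·198·895·248 ≡ 1909 (mod 2291)
sig^2165 mod 2291 = 1909, but H(m) = 1230.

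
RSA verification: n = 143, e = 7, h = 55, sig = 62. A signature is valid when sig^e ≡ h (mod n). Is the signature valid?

Squares mod 143: sig^1≡62, sig^2≡126, sig^4≡3
7 = 4 + 2 + 1, so sig^7 ≡ 3·126·62 ≡ 127 (mod 143)
127 ≠ 55, so verification fails.

invalid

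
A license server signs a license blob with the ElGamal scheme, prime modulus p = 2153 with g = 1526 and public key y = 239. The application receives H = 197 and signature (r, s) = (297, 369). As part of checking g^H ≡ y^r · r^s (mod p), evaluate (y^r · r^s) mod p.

1957

239^2 = 57121 ≡ 1143
239^4 ≡ 1143^2 = 1306449 ≡ 1731
239^8 ≡ 1731^2 = 2996361 ≡ 1538
239^16 ≡ 1538^2 = 2365444 ≡ 1450
239^32 ≡ 1450^2 = 2102500 ≡ 1172
239^64 ≡ 1172^2 = 1373584 ≡ 2123
239^128 ≡ 2123^2 = 4507129 ≡ 900
239^256 ≡ 900^2 = 810000 ≡ 472
297 = 256 + 32 + 8 + 1, so 239^297 ≡ 472·1172·1538·239 ≡ 2089 (mod 2153)
297^2 = 88209 ≡ 2089
297^4 ≡ 2089^2 = 4363921 ≡ 1943
297^8 ≡ 1943^2 = 3775249 ≡ 1040
297^16 ≡ 1040^2 = 1081600 ≡ 794
297^32 ≡ 794^2 = 630436 ≡ 1760
297^64 ≡ 1760^2 = 3097600 ≡ 1586
297^128 ≡ 1586^2 = 2515396 ≡ 692
297^256 ≡ 692^2 = 478864 ≡ 898
369 = 256 + 64 + 32 + 16 + 1, so 297^369 ≡ 898·1586·1760·794·297 ≡ 945 (mod 2153)
y^r · r^s ≡ 2089·945 = 1974105 ≡ 1957 (mod 2153)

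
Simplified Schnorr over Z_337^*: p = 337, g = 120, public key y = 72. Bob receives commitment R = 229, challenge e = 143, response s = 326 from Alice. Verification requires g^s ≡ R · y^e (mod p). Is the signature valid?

g^s mod p:
Squares mod 337: 120^1≡120, 120^2≡246, 120^4≡193, 120^8≡179, 120^16≡26, 120^32≡2, 120^64≡4, 120^128≡16, 120^256≡256
326 = 256 + 64 + 4 + 2, so 120^326 ≡ 256·4·193·246 ≡ 167 (mod 337)
R · y^e mod p:
Squares mod 337: 72^1≡72, 72^2≡129, 72^4≡128, 72^8≡208, 72^16≡128, 72^32≡208, 72^64≡128, 72^128≡208
143 = 128 + 8 + 4 + 2 + 1, so 72^143 ≡ 208·208·128·129·72 ≡ 220 (mod 337)
229·220 = 50380 ≡ 167 (mod 337)
167 ≡ 167 (mod 337); signature holds.

valid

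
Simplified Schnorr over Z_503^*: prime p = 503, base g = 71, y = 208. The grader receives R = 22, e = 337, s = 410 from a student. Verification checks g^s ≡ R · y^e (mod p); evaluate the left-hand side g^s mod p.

373

71^2 = 5041 ≡ 11
71^4 ≡ 11^2 = 121
71^8 ≡ 121^2 = 14641 ≡ 54
71^16 ≡ 54^2 = 2916 ≡ 401
71^32 ≡ 401^2 = 160801 ≡ 344
71^64 ≡ 344^2 = 118336 ≡ 131
71^128 ≡ 131^2 = 17161 ≡ 59
71^256 ≡ 59^2 = 3481 ≡ 463
410 = 256 + 128 + 16 + 8 + 2, so 71^410 ≡ 463·59·401·54·11 ≡ 373 (mod 503)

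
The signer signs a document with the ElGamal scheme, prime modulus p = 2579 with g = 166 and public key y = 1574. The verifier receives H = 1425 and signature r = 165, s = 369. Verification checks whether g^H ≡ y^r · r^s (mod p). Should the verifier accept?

accept

Left side g^H mod p:
Squares mod 2579: 166^1≡166, 166^2≡1766, 166^4≡745, 166^8≡540, 166^16≡173, 166^32≡1560, 166^64≡1603, 166^128≡925, 166^256≡1976, 166^512≡2549, 166^1024≡900
1425 = 1024 + 256 + 128 + 16 + 1, so 166^1425 ≡ 900·1976·925·173·166 ≡ 826 (mod 2579)
Right side y^r · r^s mod p:
Squares mod 2579: 1574^1≡1574, 1574^2≡1636, 1574^4≡2073, 1574^8≡715, 1574^16≡583, 1574^32≡2040, 1574^64≡1673, 1574^128≡714
165 = 128 + 32 + 4 + 1, so 1574^165 ≡ 714·2040·2073·1574 ≡ 2270 (mod 2579)
Squares mod 2579: 165^1≡165, 165^2≡1435, 165^4≡1183, 165^8≡1671, 165^16≡1763, 165^32≡474, 165^64≡303, 165^128≡1544, 165^256≡940
369 = 256 + 64 + 32 + 16 + 1, so 165^369 ≡ 940·303·474·1763·165 ≡ 1291 (mod 2579)
2270·1291 = 2930570 ≡ 826 (mod 2579)
826 ≡ 826 (mod 2579), so the signature is genuine.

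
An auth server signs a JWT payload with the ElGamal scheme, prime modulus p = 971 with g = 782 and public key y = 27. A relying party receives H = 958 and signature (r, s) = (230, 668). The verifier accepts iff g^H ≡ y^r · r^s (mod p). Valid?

Left side g^H mod p:
782^958 mod 971 = 100
Right side y^r · r^s mod p:
27^230 mod 971 = 246
230^668 mod 971 = 703
246·703 = 172938 ≡ 100 (mod 971)
100 ≡ 100 (mod 971), so the signature is genuine.

yes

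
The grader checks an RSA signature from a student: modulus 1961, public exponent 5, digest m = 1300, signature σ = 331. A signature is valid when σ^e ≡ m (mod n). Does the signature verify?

verifies

Squares mod 1961: σ^1≡331, σ^2≡1706, σ^4≡312
5 = 4 + 1, so σ^5 ≡ 312·331 ≡ 1300 (mod 1961)
Since 1300 equals the digest 1300, verification succeeds.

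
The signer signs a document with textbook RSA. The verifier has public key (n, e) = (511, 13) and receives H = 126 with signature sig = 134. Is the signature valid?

invalid

sig^2 ≡ 134^2 = 17956 ≡ 71
sig^4 ≡ 71^2 = 5041 ≡ 442
sig^8 ≡ 442^2 = 195364 ≡ 162
13 = 8 + 4 + 1, so sig^13 ≡ 162·442·134 ≡ 400 (mod 511)
sig^13 mod 511 = 400, but H = 126.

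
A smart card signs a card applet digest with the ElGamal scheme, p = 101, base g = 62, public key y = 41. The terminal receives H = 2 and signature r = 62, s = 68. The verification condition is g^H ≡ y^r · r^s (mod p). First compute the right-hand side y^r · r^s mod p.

Squares mod 101: 41^1≡41, 41^2≡65, 41^4≡84, 41^8≡87, 41^16≡95, 41^32≡36
62 = 32 + 16 + 8 + 4 + 2, so 41^62 ≡ 36·95·87·84·65 ≡ 65 (mod 101)
Squares mod 101: 62^1≡62, 62^2≡6, 62^4≡36, 62^8≡84, 62^16≡87, 62^32≡95, 62^64≡36
68 = 64 + 4, so 62^68 ≡ 36·36 ≡ 84 (mod 101)
y^r · r^s ≡ 65·84 = 5460 ≡ 6 (mod 101)

6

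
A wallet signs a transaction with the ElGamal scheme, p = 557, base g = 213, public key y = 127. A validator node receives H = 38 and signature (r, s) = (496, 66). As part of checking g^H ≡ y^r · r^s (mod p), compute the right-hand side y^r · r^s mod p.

127^496 mod 557 = 153
496^66 mod 557 = 253
y^r · r^s ≡ 153·253 = 38709 ≡ 276 (mod 557)

276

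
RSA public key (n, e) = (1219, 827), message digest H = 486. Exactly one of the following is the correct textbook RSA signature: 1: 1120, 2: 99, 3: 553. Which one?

Candidate 1: 1120^827 mod 1219 = 486
  → matches H = 486
Candidate 2: 99^827 mod 1219 = 733
Candidate 3: 553^827 mod 1219 = 507

1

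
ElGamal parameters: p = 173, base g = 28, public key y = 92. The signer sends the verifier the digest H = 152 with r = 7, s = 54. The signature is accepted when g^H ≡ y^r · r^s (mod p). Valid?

yes

Left side g^H mod p:
28^152 mod 173 = 84
Right side y^r · r^s mod p:
92^7 mod 173 = 113
7^54 mod 173 = 137
113·137 = 15481 ≡ 84 (mod 173)
84 ≡ 84 (mod 173), so the signature is genuine.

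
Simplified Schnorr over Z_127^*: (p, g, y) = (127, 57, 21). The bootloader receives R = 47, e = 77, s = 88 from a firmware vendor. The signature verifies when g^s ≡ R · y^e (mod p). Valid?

yes

g^s mod p:
57^2 = 3249 ≡ 74
57^4 ≡ 74^2 = 5476 ≡ 15
57^8 ≡ 15^2 = 225 ≡ 98
57^16 ≡ 98^2 = 9604 ≡ 79
57^32 ≡ 79^2 = 6241 ≡ 18
57^64 ≡ 18^2 = 324 ≡ 70
88 = 64 + 16 + 8, so 57^88 ≡ 70·79·98 ≡ 31 (mod 127)
R · y^e mod p:
21^2 = 441 ≡ 60
21^4 ≡ 60^2 = 3600 ≡ 44
21^8 ≡ 44^2 = 1936 ≡ 31
21^16 ≡ 31^2 = 961 ≡ 72
21^32 ≡ 72^2 = 5184 ≡ 104
21^64 ≡ 104^2 = 10816 ≡ 21
77 = 64 + 8 + 4 + 1, so 21^77 ≡ 21·31·44·21 ≡ 52 (mod 127)
47·52 = 2444 ≡ 31 (mod 127)
31 ≡ 31 (mod 127); signature holds.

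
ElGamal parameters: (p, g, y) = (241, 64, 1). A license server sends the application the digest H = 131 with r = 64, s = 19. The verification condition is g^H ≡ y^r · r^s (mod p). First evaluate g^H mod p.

177

64^131 mod 241 = 177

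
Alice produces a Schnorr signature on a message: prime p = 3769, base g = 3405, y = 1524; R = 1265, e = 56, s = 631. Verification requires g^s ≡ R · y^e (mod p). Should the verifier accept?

g^s mod p:
Squares mod 3769: 3405^1≡3405, 3405^2≡581, 3405^4≡2120, 3405^8≡1752, 3405^16≡1538, 3405^32≡2281, 3405^64≡1741, 3405^128≡805, 3405^256≡3526, 3405^512≡2514
631 = 512 + 64 + 32 + 16 + 4 + 2 + 1, so 3405^631 ≡ 2514·1741·2281·1538·2120·581·3405 ≡ 2241 (mod 3769)
R · y^e mod p:
Squares mod 3769: 1524^1≡1524, 1524^2≡872, 1524^4≡2815, 1524^8≡1787, 1524^16≡1026, 1524^32≡1125
56 = 32 + 16 + 8, so 1524^56 ≡ 1125·1026·1787 ≡ 2965 (mod 3769)
1265·2965 = 3750725 ≡ 570 (mod 3769)
2241 ≠ 570; the check fails.

reject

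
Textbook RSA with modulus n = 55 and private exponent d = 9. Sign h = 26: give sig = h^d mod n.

h^2 ≡ 26^2 = 676 ≡ 16
h^4 ≡ 16^2 = 256 ≡ 36
h^8 ≡ 36^2 = 1296 ≡ 31
9 = 8 + 1, so h^9 ≡ 31·26 ≡ 36 (mod 55)

36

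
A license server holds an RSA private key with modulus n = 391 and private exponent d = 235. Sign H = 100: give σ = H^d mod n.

94

H^2 ≡ 100^2 = 10000 ≡ 225
H^4 ≡ 225^2 = 50625 ≡ 186
H^8 ≡ 186^2 = 34596 ≡ 188
H^16 ≡ 188^2 = 35344 ≡ 154
H^32 ≡ 154^2 = 23716 ≡ 256
H^64 ≡ 256^2 = 65536 ≡ 239
H^128 ≡ 239^2 = 57121 ≡ 35
235 = 128 + 64 + 32 + 8 + 2 + 1, so H^235 ≡ 35·239·256·188·225·100 ≡ 94 (mod 391)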